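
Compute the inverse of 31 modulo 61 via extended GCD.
Extended GCD: 31(2) + 61(-1) = 1. So 31^(-1) ≡ 2 mod 61. Verify: 31 × 2 = 62 ≡ 1 mod 61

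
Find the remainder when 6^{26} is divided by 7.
By Fermat: 6^{6} ≡ 1 (mod 7). 26 = 4×6 + 2. So 6^{26} ≡ 6^{2} ≡ 1 (mod 7)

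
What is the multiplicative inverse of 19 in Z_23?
Since 23 is prime, by Fermat 19^(-1) ≡ 19^{21} ≡ 17 mod 23. Verify: 19 × 17 = 323 ≡ 1 mod 23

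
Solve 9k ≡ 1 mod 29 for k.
Since 29 is prime, by Fermat 9^(-1) ≡ 9^{27} ≡ 13 mod 29. Verify: 9 × 13 = 117 ≡ 1 mod 29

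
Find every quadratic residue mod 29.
Quadratic residues modulo 29: {1, 4, 5, 6, 7, 9, 13, 16, 20, 22, 23, 24, 25, 28}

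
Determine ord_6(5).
Powers of 5 mod 6: 5^1≡5, 5^2≡1. Order = 2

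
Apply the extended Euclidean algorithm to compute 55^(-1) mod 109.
Extended GCD: 55(2) + 109(-1) = 1. So 55^(-1) ≡ 2 (mod 109). Verify: 55 × 2 = 110 ≡ 1 (mod 109)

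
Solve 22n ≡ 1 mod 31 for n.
Since 31 is prime, by Fermat 22^(-1) ≡ 22^{29} ≡ 24 mod 31. Verify: 22 × 24 = 528 ≡ 1 mod 31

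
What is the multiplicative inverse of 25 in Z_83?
Since 83 is prime, by Fermat 25^(-1) ≡ 25^{81} ≡ 10 mod 83. Verify: 25 × 10 = 250 ≡ 1 mod 83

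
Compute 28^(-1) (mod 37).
Since 37 is prime, by Fermat 28^(-1) ≡ 28^{35} ≡ 4 (mod 37). Verify: 28 × 4 = 112 ≡ 1 (mod 37)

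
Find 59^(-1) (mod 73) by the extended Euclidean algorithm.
Extended GCD: 59(26) + 73(-21) = 1. So 59^(-1) ≡ 26 (mod 73). Verify: 59 × 26 = 1534 ≡ 1 (mod 73)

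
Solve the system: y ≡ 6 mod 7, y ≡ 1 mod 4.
M = 7 × 4 = 28. M₁ = 4, y₁ ≡ 2 mod 7. M₂ = 7, y₂ ≡ 3 mod 4. y = 6×4×2 + 1×7×3 ≡ 13 mod 28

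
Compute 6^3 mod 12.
6^{3} = 216 ≡ 0 (mod 12)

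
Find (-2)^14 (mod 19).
By repeated squaring (mod 19): (-2)^{1}≡17, (-2)^{2}≡4, (-2)^{4}≡16, (-2)^{8}≡9. Then (-2)^{14} = (-2)^{8+4+2} ≡ 9 × 16 × 4 ≡ 6 (mod 19)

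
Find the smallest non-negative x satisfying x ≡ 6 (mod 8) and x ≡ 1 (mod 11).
M = 8 × 11 = 88. M₁ = 11, y₁ ≡ 3 (mod 8). M₂ = 8, y₂ ≡ 7 (mod 11). x = 6×11×3 + 1×8×7 ≡ 78 (mod 88)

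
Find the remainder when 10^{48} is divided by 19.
By Fermat: 10^{18} ≡ 1 (mod 19). 48 = 2×18 + 12. So 10^{48} ≡ 10^{12} ≡ 7 (mod 19)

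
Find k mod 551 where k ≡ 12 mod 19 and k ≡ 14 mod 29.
M = 19 × 29 = 551. M₁ = 29, y₁ ≡ 2 mod 19. M₂ = 19, y₂ ≡ 26 mod 29. k = 12×29×2 + 14×19×26 ≡ 449 mod 551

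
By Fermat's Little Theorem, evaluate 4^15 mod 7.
By Fermat: 4^{6} ≡ 1 mod 7. 15 = 2×6 + 3. So 4^{15} ≡ 4^{3} ≡ 1 mod 7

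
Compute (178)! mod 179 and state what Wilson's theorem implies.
(178)! mod 179 = 178. Since this equals -1 mod 179, Wilson confirms 179 is prime.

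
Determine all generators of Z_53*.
There are φ(52) = 24 primitive roots mod 53: {2, 3, 5, 8, 12, 14, 18, 19, 20, 21, 22, 26, 27, 31, 32, 33, 34, 35, 39, 41, 45, 48, 50, 51}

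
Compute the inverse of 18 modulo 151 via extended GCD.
Extended GCD: 18(42) + 151(-5) = 1. So 18^(-1) ≡ 42 mod 151. Verify: 18 × 42 = 756 ≡ 1 mod 151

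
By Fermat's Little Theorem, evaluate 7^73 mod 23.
By Fermat: 7^{22} ≡ 1 (mod 23). 73 = 3×22 + 7. So 7^{73} ≡ 7^{7} ≡ 5 (mod 23)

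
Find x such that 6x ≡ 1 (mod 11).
Since 11 is prime, by Fermat 6^(-1) ≡ 6^{9} ≡ 2 (mod 11). Verify: 6 × 2 = 12 ≡ 1 (mod 11)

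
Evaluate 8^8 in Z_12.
By repeated squaring (mod 12): 8^{1}≡8, 8^{2}≡4, 8^{4}≡4, 8^{8}≡4. So 8^{8} ≡ 4 (mod 12)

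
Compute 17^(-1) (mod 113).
Since 113 is prime, by Fermat 17^(-1) ≡ 17^{111} ≡ 20 (mod 113). Verify: 17 × 20 = 340 ≡ 1 (mod 113)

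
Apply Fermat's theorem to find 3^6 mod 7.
By Fermat's Little Theorem, 3^{6} ≡ 1 mod 7 since 7 is prime and gcd(3, 7) = 1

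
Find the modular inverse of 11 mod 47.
Since 47 is prime, by Fermat 11^(-1) ≡ 11^{45} ≡ 30 mod 47. Verify: 11 × 30 = 330 ≡ 1 mod 47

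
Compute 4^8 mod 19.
By repeated squaring mod 19: 4^{1}≡4, 4^{2}≡16, 4^{4}≡9, 4^{8}≡5. So 4^{8} ≡ 5 mod 19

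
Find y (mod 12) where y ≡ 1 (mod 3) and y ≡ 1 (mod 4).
M = 3 × 4 = 12. M₁ = 4, y₁ ≡ 1 (mod 3). M₂ = 3, y₂ ≡ 3 (mod 4). y = 1×4×1 + 1×3×3 ≡ 1 (mod 12)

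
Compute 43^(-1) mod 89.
Since 89 is prime, by Fermat 43^(-1) ≡ 43^{87} ≡ 29 mod 89. Verify: 43 × 29 = 1247 ≡ 1 mod 89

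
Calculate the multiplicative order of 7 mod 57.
Powers of 7 mod 57: 7^1≡7, 7^2≡49, 7^3≡1. So the order of 7 is 3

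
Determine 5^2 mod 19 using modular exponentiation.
5^{2} = 25 ≡ 6 mod 19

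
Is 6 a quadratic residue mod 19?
By Euler's criterion: 6^{9} ≡ 1 mod 19. Since this equals 1, 6 is a QR.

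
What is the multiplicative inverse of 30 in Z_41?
Since 41 is prime, by Fermat 30^(-1) ≡ 30^{39} ≡ 26 (mod 41). Verify: 30 × 26 = 780 ≡ 1 (mod 41)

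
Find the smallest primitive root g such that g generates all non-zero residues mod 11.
g = 2. Powers: [2, 4, 8, 5, 10, 9, ...] generates all 10 non-zero residues.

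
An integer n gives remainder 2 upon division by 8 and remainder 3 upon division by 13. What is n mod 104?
M = 8 × 13 = 104. M₁ = 13, y₁ ≡ 5 mod 8. M₂ = 8, y₂ ≡ 5 mod 13. n = 2×13×5 + 3×8×5 ≡ 42 mod 104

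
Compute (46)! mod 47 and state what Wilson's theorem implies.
(46)! mod 47 = 46. Since this equals -1 mod 47, Wilson confirms 47 is prime.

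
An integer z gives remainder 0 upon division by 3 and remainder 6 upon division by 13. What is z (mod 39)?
M = 3 × 13 = 39. M₁ = 13, y₁ ≡ 1 (mod 3). M₂ = 3, y₂ ≡ 9 (mod 13). z = 0×13×1 + 6×3×9 ≡ 6 (mod 39)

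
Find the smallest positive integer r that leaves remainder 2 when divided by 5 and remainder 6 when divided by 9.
M = 5 × 9 = 45. M₁ = 9, y₁ ≡ 4 mod 5. M₂ = 5, y₂ ≡ 2 mod 9. r = 2×9×4 + 6×5×2 ≡ 42 mod 45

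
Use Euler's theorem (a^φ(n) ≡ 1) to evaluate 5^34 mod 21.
By Euler: 5^{12} ≡ 1 mod 21 since gcd(5, 21) = 1. 34 = 2×12 + 10. So 5^{34} ≡ 5^{10} ≡ 16 mod 21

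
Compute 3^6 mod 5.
Using Fermat: 3^{4} ≡ 1 (mod 5). 6 ≡ 2 (mod 4). So 3^{6} ≡ 3^{2} ≡ 4 (mod 5)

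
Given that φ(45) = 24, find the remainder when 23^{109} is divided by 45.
By Euler: 23^{24} ≡ 1 (mod 45) since gcd(23, 45) = 1. 109 = 4×24 + 13. So 23^{109} ≡ 23^{13} ≡ 23 (mod 45)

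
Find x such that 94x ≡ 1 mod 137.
Since 137 is prime, by Fermat 94^(-1) ≡ 94^{135} ≡ 86 mod 137. Verify: 94 × 86 = 8084 ≡ 1 mod 137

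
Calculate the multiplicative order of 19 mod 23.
Powers of 19 mod 23: 19^1≡19, 19^2≡16, 19^3≡5, 19^4≡3, 19^5≡11, 19^6≡2, 19^7≡15, 19^8≡9, 19^9≡10, 19^10≡6, 19^11≡22, 19^12≡4, 19^13≡7, 19^14≡18, 19^15≡20, 19^16≡12, 19^17≡21, 19^18≡8, 19^19≡14, 19^20≡13, 19^21≡17, 19^22≡1. ord_23(19) = 22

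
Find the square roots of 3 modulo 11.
The square roots of 3 mod 11 are 5 and 6. Verify: 5² = 25 ≡ 3 (mod 11)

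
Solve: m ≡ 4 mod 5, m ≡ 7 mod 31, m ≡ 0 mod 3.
M = 5 × 31 × 3 = 465. M₁ = 93, y₁ ≡ 2 mod 5. M₂ = 15, y₂ ≡ 29 mod 31. M₃ = 155, y₃ ≡ 2 mod 3. m = 4×93×2 + 7×15×29 + 0×155×2 ≡ 69 mod 465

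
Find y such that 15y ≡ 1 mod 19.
Since 19 is prime, by Fermat 15^(-1) ≡ 15^{17} ≡ 14 mod 19. Verify: 15 × 14 = 210 ≡ 1 mod 19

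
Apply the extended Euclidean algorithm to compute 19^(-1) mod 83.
Extended GCD: 19(35) + 83(-8) = 1. So 19^(-1) ≡ 35 (mod 83). Verify: 19 × 35 = 665 ≡ 1 (mod 83)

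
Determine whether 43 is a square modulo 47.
By Euler's criterion: 43^{23} ≡ 46 (mod 47). Since this equals -1 (≡ 46), 43 is not a QR.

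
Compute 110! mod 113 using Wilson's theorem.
(112)! = (110)! × (111) × (112) ≡ -1 mod 113. So (110)! ≡ -1 × [(112)(111)]^(-1) ≡ 56 mod 113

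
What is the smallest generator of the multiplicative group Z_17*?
g = 3. For each prime q|16: 3^{8}≡16, none ≡ 1, so ord_17(3) = 16 and 3 is a primitive root.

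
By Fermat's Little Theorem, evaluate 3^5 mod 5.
By Fermat: 3^{4} ≡ 1 (mod 5). So 3^{5} = 3^{4} · 3^{1} ≡ 3^{1} ≡ 3 (mod 5)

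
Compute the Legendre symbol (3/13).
(3/13) = 3^{6} mod 13 = 1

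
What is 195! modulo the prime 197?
(196)! = (195)! × (196) ≡ -1 (mod 197). So (195)! ≡ -1 × (196)^(-1) ≡ (-1)×(-1) = 1 (mod 197)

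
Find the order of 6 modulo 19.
Powers of 6 mod 19: 6^1≡6, 6^2≡17, 6^3≡7, 6^4≡4, 6^5≡5, 6^6≡11, 6^7≡9, 6^8≡16, 6^9≡1. Order = 9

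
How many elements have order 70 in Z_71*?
A prime p has φ(p-1) primitive roots; here φ(70) = 24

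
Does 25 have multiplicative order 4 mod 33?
Powers of 25 mod 33: 25^1≡25, 25^2≡31, 25^3≡16, 25^4≡4, 25^5≡1. 25^4≡4≢1, so ord ≠ 4. No, the actual order is 5.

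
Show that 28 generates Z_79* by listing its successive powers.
28^1, 28^2, ..., 28^{78} mod 79: [28, 73, 69, 36, 60, 21, 35, 32, 27, 45, 75, 46, 24, 40, 14, 76, 74, 18, 30, 50, 57, 16, 53, 62, 77, 23, 12, 20, 7, 38, 37, 9, 15, 25, 68, 8, 66, 31, 78, 51, 6, 10, 43, 19, 58, 44, 47, 52, 34, 4, 33, 55, 39, 65, 3, 5, 61, 49, 29, 22, 63, 26, 17, 2, 56, 67, 59, 72, 41, 42, 70, 64, 54, 11, 71, 13, 48, 1]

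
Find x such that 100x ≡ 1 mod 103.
Since 103 is prime, by Fermat 100^(-1) ≡ 100^{101} ≡ 34 mod 103. Verify: 100 × 34 = 3400 ≡ 1 mod 103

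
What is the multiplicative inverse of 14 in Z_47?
Since 47 is prime, by Fermat 14^(-1) ≡ 14^{45} ≡ 37 mod 47. Verify: 14 × 37 = 518 ≡ 1 mod 47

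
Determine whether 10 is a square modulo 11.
By Euler's criterion: 10^{5} ≡ 10 mod 11. Since this equals -1 (≡ 10), 10 is not a QR.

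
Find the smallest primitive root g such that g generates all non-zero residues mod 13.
g = 2. Powers: [2, 4, 8, 3, 6, 12, 11, 9, ...] generates all 12 non-zero residues.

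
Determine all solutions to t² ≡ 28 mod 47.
The square roots of 28 mod 47 are 34 and 13. Verify: 34² = 1156 ≡ 28 mod 47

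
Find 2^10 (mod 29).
By repeated squaring (mod 29): 2^{1}≡2, 2^{2}≡4, 2^{4}≡16, 2^{8}≡24. Then 2^{10} = 2^{8+2} ≡ 24 × 4 ≡ 9 (mod 29)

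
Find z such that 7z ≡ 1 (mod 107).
Since 107 is prime, by Fermat 7^(-1) ≡ 7^{105} ≡ 46 (mod 107). Verify: 7 × 46 = 322 ≡ 1 (mod 107)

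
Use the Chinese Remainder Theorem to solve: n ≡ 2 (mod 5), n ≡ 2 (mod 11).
M = 5 × 11 = 55. M₁ = 11, y₁ ≡ 1 (mod 5). M₂ = 5, y₂ ≡ 9 (mod 11). n = 2×11×1 + 2×5×9 ≡ 2 (mod 55)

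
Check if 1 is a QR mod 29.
By Euler's criterion: 1^{14} ≡ 1 (mod 29). Since this equals 1, 1 is a QR.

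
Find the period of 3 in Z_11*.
Powers of 3 mod 11: 3^1≡3, 3^2≡9, 3^3≡5, 3^4≡4, 3^5≡1. Order = 5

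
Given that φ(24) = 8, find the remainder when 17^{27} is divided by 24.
By Euler: 17^{8} ≡ 1 (mod 24) since gcd(17, 24) = 1. 27 = 3×8 + 3. So 17^{27} ≡ 17^{3} ≡ 17 (mod 24)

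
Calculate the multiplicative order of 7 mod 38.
Powers of 7 mod 38: 7^1≡7, 7^2≡11, 7^3≡1. So the order of 7 is 3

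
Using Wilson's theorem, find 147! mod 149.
(148)! = (147)! × (148) ≡ -1 (mod 149). So (147)! ≡ -1 × (148)^(-1) ≡ (-1)×(-1) = 1 (mod 149)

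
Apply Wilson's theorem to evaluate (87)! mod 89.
(88)! = (87)! × (88) ≡ -1 mod 89. So (87)! ≡ -1 × (88)^(-1) ≡ (-1)×(-1) = 1 mod 89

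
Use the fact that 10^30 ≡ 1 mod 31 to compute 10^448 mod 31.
By Fermat: 10^{30} ≡ 1 mod 31. 448 ≡ 28 mod 30. So 10^{448} ≡ 10^{28} ≡ 9 mod 31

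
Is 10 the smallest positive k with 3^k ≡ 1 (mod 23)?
Powers of 3 mod 23: 3^1≡3, 3^2≡9, 3^3≡4, 3^4≡12, 3^5≡13, 3^6≡16, 3^7≡2, 3^8≡6, 3^9≡18, 3^10≡8, 3^11≡1. 3^10≡8≢1, so ord ≠ 10. No, the actual order is 11.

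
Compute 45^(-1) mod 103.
Since 103 is prime, by Fermat 45^(-1) ≡ 45^{101} ≡ 87 mod 103. Verify: 45 × 87 = 3915 ≡ 1 mod 103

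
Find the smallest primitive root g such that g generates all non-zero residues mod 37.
g = 2. For each prime q|36: 2^{18}≡36, 2^{12}≡26, none ≡ 1, so ord_37(2) = 36 and 2 is a primitive root.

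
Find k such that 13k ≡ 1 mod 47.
Since 47 is prime, by Fermat 13^(-1) ≡ 13^{45} ≡ 29 mod 47. Verify: 13 × 29 = 377 ≡ 1 mod 47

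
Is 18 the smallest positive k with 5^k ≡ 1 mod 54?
Powers of 5 mod 54: 5^1≡5, 5^2≡25, 5^3≡17, 5^4≡31, 5^5≡47, 5^6≡19, 5^7≡41, 5^8≡43, 5^9≡53, 5^10≡49, 5^11≡29, 5^12≡37, 5^13≡23, 5^14≡7, 5^15≡35, 5^16≡13, 5^17≡11, 5^18≡1. First k with 5^k≡1 is k=18. Yes, ord_54(5) = 18.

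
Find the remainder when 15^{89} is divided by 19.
By Fermat: 15^{18} ≡ 1 (mod 19). 89 = 4×18 + 17. So 15^{89} ≡ 15^{17} ≡ 14 (mod 19)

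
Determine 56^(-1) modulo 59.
Since 59 is prime, by Fermat 56^(-1) ≡ 56^{57} ≡ 39 (mod 59). Verify: 56 × 39 = 2184 ≡ 1 (mod 59)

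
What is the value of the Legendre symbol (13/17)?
(13/17) = 13^{8} mod 17 = 1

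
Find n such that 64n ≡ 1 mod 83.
Since 83 is prime, by Fermat 64^(-1) ≡ 64^{81} ≡ 48 mod 83. Verify: 64 × 48 = 3072 ≡ 1 mod 83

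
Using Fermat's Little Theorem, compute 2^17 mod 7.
By Fermat: 2^{6} ≡ 1 (mod 7). 17 = 2×6 + 5. So 2^{17} ≡ 2^{5} ≡ 4 (mod 7)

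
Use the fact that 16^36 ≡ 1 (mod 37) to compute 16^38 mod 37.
By Fermat: 16^{36} ≡ 1 (mod 37). So 16^{38} = 16^{36} · 16^{2} ≡ 16^{2} ≡ 34 (mod 37)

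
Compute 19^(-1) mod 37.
Since 37 is prime, by Fermat 19^(-1) ≡ 19^{35} ≡ 2 mod 37. Verify: 19 × 2 = 38 ≡ 1 mod 37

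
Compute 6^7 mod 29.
By repeated squaring (mod 29): 6^{1}≡6, 6^{2}≡7, 6^{4}≡20. Then 6^{7} = 6^{4+2+1} ≡ 20 × 7 × 6 ≡ 28 (mod 29)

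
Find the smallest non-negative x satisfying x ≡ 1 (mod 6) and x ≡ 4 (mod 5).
M = 6 × 5 = 30. M₁ = 5, y₁ ≡ 5 (mod 6). M₂ = 6, y₂ ≡ 1 (mod 5). x = 1×5×5 + 4×6×1 ≡ 19 (mod 30)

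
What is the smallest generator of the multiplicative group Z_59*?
g = 2. Powers: [2, 4, 8, 16, 32, 5, 10, 20, 40, 21, ...] generates all 58 non-zero residues.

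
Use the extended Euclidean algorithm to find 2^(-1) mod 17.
Extended GCD: 2(-8) + 17(1) = 1. So 2^(-1) ≡ -8 ≡ 9 (mod 17). Verify: 2 × 9 = 18 ≡ 1 (mod 17)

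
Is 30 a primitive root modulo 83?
30^{41} ≡ 1 mod 83 and 41 < 82, so ord_83(30) = 41 ≠ 82 and 30 is not a primitive root.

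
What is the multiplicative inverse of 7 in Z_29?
Since 29 is prime, by Fermat 7^(-1) ≡ 7^{27} ≡ 25 (mod 29). Verify: 7 × 25 = 175 ≡ 1 (mod 29)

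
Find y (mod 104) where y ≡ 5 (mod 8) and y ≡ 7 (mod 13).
M = 8 × 13 = 104. M₁ = 13, y₁ ≡ 5 (mod 8). M₂ = 8, y₂ ≡ 5 (mod 13). y = 5×13×5 + 7×8×5 ≡ 85 (mod 104)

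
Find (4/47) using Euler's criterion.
(4/47) = 4^{23} mod 47 = 1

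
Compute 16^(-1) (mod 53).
Since 53 is prime, by Fermat 16^(-1) ≡ 16^{51} ≡ 10 (mod 53). Verify: 16 × 10 = 160 ≡ 1 (mod 53)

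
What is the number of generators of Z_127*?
There are φ(127-1) = φ(126) = 36 primitive roots modulo 127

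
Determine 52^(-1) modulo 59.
Since 59 is prime, by Fermat 52^(-1) ≡ 52^{57} ≡ 42 (mod 59). Verify: 52 × 42 = 2184 ≡ 1 (mod 59)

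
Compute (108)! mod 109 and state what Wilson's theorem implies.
(108)! mod 109 = 108. Since this equals -1 (mod 109), Wilson confirms 109 is prime.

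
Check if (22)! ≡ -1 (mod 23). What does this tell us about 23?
(22)! mod 23 = 22. Since this equals -1 (mod 23), Wilson confirms 23 is prime.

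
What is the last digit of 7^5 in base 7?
By repeated squaring (mod 7): 7^{1}≡0, 7^{2}≡0, 7^{4}≡0. Then 7^{5} = 7^{4+1} ≡ 0 × 0 ≡ 0 (mod 7)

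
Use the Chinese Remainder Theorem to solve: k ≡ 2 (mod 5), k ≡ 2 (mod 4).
M = 5 × 4 = 20. M₁ = 4, y₁ ≡ 4 (mod 5). M₂ = 5, y₂ ≡ 1 (mod 4). k = 2×4×4 + 2×5×1 ≡ 2 (mod 20)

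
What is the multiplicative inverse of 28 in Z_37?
Since 37 is prime, by Fermat 28^(-1) ≡ 28^{35} ≡ 4 (mod 37). Verify: 28 × 4 = 112 ≡ 1 (mod 37)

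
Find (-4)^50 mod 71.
By repeated squaring mod 71: (-4)^{1}≡67, (-4)^{2}≡16, (-4)^{4}≡43, (-4)^{8}≡3, (-4)^{16}≡9, (-4)^{32}≡10. Then (-4)^{50} = (-4)^{32+16+2} ≡ 10 × 9 × 16 ≡ 20 mod 71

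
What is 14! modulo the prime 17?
(16)! = (14)! × (15) × (16) ≡ -1 (mod 17). So (14)! ≡ -1 × [(16)(15)]^(-1) ≡ 8 (mod 17)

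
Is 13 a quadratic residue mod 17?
By Euler's criterion: 13^{8} ≡ 1 mod 17. Since this equals 1, 13 is a QR.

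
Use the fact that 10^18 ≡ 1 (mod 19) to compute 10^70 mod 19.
By Fermat: 10^{18} ≡ 1 (mod 19). 70 = 3×18 + 16. So 10^{70} ≡ 10^{16} ≡ 4 (mod 19)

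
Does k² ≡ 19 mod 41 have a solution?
By Euler's criterion: 19^{20} ≡ 40 mod 41. Since this equals -1 (≡ 40), 19 is not a QR.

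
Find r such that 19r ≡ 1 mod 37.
Since 37 is prime, by Fermat 19^(-1) ≡ 19^{35} ≡ 2 mod 37. Verify: 19 × 2 = 38 ≡ 1 mod 37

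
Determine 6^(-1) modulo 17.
Since 17 is prime, by Fermat 6^(-1) ≡ 6^{15} ≡ 3 (mod 17). Verify: 6 × 3 = 18 ≡ 1 (mod 17)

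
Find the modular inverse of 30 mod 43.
Since 43 is prime, by Fermat 30^(-1) ≡ 30^{41} ≡ 33 (mod 43). Verify: 30 × 33 = 990 ≡ 1 (mod 43)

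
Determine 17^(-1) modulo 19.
Since 19 is prime, by Fermat 17^(-1) ≡ 17^{17} ≡ 9 mod 19. Verify: 17 × 9 = 153 ≡ 1 mod 19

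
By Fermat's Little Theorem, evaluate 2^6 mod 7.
By Fermat's Little Theorem, 2^{6} ≡ 1 mod 7 since 7 is prime and gcd(2, 7) = 1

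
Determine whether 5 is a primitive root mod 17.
ord_17(5) divides 16. For each prime q|16: 5^{8}≡16, none ≡ 1. So 5 has order 16 and is a primitive root mod 17.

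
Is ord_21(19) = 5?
Powers of 19 mod 21: 19^1≡19, 19^2≡4, 19^3≡13, 19^4≡16, 19^5≡10, 19^6≡1. 19^5≡10≢1, so ord ≠ 5. No, the actual order is 6.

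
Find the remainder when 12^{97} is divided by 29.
By Fermat: 12^{28} ≡ 1 (mod 29). 97 = 3×28 + 13. So 12^{97} ≡ 12^{13} ≡ 12 (mod 29)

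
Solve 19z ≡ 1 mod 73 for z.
Since 73 is prime, by Fermat 19^(-1) ≡ 19^{71} ≡ 50 mod 73. Verify: 19 × 50 = 950 ≡ 1 mod 73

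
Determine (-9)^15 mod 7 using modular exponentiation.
Using Fermat: (-9)^{6} ≡ 1 mod 7. 15 ≡ 3 mod 6. So (-9)^{15} ≡ (-9)^{3} ≡ 6 mod 7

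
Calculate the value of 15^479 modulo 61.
Using Fermat: 15^{60} ≡ 1 (mod 61). 479 ≡ 59 (mod 60). So 15^{479} ≡ 15^{59} ≡ 57 (mod 61)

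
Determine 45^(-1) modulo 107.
Since 107 is prime, by Fermat 45^(-1) ≡ 45^{105} ≡ 88 mod 107. Verify: 45 × 88 = 3960 ≡ 1 mod 107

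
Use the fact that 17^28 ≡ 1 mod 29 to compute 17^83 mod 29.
By Fermat: 17^{28} ≡ 1 mod 29. 83 = 2×28 + 27. So 17^{83} ≡ 17^{27} ≡ 12 mod 29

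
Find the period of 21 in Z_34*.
Powers of 21 mod 34: 21^1≡21, 21^2≡33, 21^3≡13, 21^4≡1. Order = 4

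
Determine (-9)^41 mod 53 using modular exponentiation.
By repeated squaring (mod 53): (-9)^{1}≡44, (-9)^{2}≡28, (-9)^{4}≡42, (-9)^{8}≡15, (-9)^{16}≡13, (-9)^{32}≡10. Then (-9)^{41} = (-9)^{32+8+1} ≡ 10 × 15 × 44 ≡ 28 (mod 53)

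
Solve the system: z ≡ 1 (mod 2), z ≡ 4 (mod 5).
M = 2 × 5 = 10. M₁ = 5, y₁ ≡ 1 (mod 2). M₂ = 2, y₂ ≡ 3 (mod 5). z = 1×5×1 + 4×2×3 ≡ 9 (mod 10)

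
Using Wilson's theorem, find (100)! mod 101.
By Wilson's theorem, (100)! ≡ -1 ≡ 100 (mod 101)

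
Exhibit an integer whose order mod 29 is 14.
4 has order 14 mod 29 since 4^{14} ≡ 1 mod 29 and no smaller power works.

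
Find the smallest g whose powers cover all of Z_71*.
g = 7. For each prime q|70: 7^{35}≡70, 7^{14}≡54, 7^{10}≡45, none ≡ 1, so ord_71(7) = 70 and 7 is a primitive root.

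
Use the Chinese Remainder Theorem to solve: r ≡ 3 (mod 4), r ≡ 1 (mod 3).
M = 4 × 3 = 12. M₁ = 3, y₁ ≡ 3 (mod 4). M₂ = 4, y₂ ≡ 1 (mod 3). r = 3×3×3 + 1×4×1 ≡ 7 (mod 12)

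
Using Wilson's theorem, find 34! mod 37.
(36)! = (34)! × (35) × (36) ≡ -1 (mod 37). So (34)! ≡ -1 × [(36)(35)]^(-1) ≡ 18 (mod 37)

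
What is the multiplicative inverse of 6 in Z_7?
Since 7 is prime, by Fermat 6^(-1) ≡ 6^{5} ≡ 6 mod 7. Verify: 6 × 6 = 36 ≡ 1 mod 7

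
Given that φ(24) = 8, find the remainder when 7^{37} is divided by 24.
By Euler: 7^{8} ≡ 1 (mod 24) since gcd(7, 24) = 1. 37 = 4×8 + 5. So 7^{37} ≡ 7^{5} ≡ 7 (mod 24)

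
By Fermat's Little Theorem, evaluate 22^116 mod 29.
By Fermat: 22^{28} ≡ 1 mod 29. 116 = 4×28 + 4. So 22^{116} ≡ 22^{4} ≡ 23 mod 29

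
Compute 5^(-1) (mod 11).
Since 11 is prime, by Fermat 5^(-1) ≡ 5^{9} ≡ 9 (mod 11). Verify: 5 × 9 = 45 ≡ 1 (mod 11)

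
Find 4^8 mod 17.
By repeated squaring mod 17: 4^{1}≡4, 4^{2}≡16, 4^{4}≡1, 4^{8}≡1. So 4^{8} ≡ 1 mod 17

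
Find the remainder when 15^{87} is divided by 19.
By Fermat: 15^{18} ≡ 1 mod 19. 87 = 4×18 + 15. So 15^{87} ≡ 15^{15} ≡ 8 mod 19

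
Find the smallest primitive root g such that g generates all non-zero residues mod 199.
g = 3. Powers: [3, 9, 27, 81, 44, 132, 197, ...] generates all 198 non-zero residues.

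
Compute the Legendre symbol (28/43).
(28/43) = 28^{21} mod 43 = -1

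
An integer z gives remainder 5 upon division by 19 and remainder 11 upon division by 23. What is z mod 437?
M = 19 × 23 = 437. M₁ = 23, y₁ ≡ 5 mod 19. M₂ = 19, y₂ ≡ 17 mod 23. z = 5×23×5 + 11×19×17 ≡ 195 mod 437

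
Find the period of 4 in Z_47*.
Powers of 4 mod 47: 4^1≡4, 4^2≡16, 4^3≡17, 4^4≡21, 4^5≡37, 4^6≡7, 4^7≡28, 4^8≡18, 4^9≡25, 4^10≡6, 4^11≡24, 4^12≡2, 4^13≡8, 4^14≡32, 4^15≡34, 4^16≡42, 4^17≡27, 4^18≡14, 4^19≡9, 4^20≡36, 4^21≡3, 4^22≡12, 4^23≡1. ord_47(4) = 23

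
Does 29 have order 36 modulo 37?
29^{12} ≡ 1 mod 37 and 12 < 36, so ord_37(29) = 12 ≠ 36 and 29 is not a primitive root.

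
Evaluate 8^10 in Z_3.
Using Fermat: 8^{2} ≡ 1 mod 3. 10 ≡ 0 mod 2. So 8^{10} ≡ 8^{0} ≡ 1 mod 3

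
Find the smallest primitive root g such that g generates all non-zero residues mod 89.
g = 3. For each prime q|88: 3^{44}≡88, 3^{8}≡64, none ≡ 1, so ord_89(3) = 88 and 3 is a primitive root.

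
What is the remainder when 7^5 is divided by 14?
By repeated squaring mod 14: 7^{1}≡7, 7^{2}≡7, 7^{4}≡7. Then 7^{5} = 7^{4+1} ≡ 7 × 7 ≡ 7 mod 14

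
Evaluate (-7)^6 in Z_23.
By repeated squaring mod 23: (-7)^{1}≡16, (-7)^{2}≡3, (-7)^{4}≡9. Then (-7)^{6} = (-7)^{4+2} ≡ 9 × 3 ≡ 4 mod 23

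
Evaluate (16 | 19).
(16/19) = 16^{9} mod 19 = 1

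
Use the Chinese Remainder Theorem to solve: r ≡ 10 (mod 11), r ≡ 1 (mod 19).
M = 11 × 19 = 209. M₁ = 19, y₁ ≡ 7 (mod 11). M₂ = 11, y₂ ≡ 7 (mod 19). r = 10×19×7 + 1×11×7 ≡ 153 (mod 209)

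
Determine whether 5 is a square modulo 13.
By Euler's criterion: 5^{6} ≡ 12 mod 13. Since this equals -1 (≡ 12), 5 is not a QR.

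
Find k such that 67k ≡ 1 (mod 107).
Since 107 is prime, by Fermat 67^(-1) ≡ 67^{105} ≡ 8 (mod 107). Verify: 67 × 8 = 536 ≡ 1 (mod 107)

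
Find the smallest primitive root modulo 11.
g = 2. Powers: [2, 4, 8, 5, 10, 9, ...] generates all 10 non-zero residues.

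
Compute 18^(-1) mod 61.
Since 61 is prime, by Fermat 18^(-1) ≡ 18^{59} ≡ 17 mod 61. Verify: 18 × 17 = 306 ≡ 1 mod 61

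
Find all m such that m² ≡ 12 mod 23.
The square roots of 12 mod 23 are 9 and 14. Verify: 9² = 81 ≡ 12 mod 23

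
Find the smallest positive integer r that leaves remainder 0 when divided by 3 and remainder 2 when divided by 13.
M = 3 × 13 = 39. M₁ = 13, y₁ ≡ 1 mod 3. M₂ = 3, y₂ ≡ 9 mod 13. r = 0×13×1 + 2×3×9 ≡ 15 mod 39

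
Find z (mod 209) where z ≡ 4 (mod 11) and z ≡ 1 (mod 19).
M = 11 × 19 = 209. M₁ = 19, y₁ ≡ 7 (mod 11). M₂ = 11, y₂ ≡ 7 (mod 19). z = 4×19×7 + 1×11×7 ≡ 191 (mod 209)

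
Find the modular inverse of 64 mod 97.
Since 97 is prime, by Fermat 64^(-1) ≡ 64^{95} ≡ 47 mod 97. Verify: 64 × 47 = 3008 ≡ 1 mod 97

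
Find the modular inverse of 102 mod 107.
Since 107 is prime, by Fermat 102^(-1) ≡ 102^{105} ≡ 64 (mod 107). Verify: 102 × 64 = 6528 ≡ 1 (mod 107)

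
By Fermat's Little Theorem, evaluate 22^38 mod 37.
By Fermat: 22^{36} ≡ 1 (mod 37). So 22^{38} = 22^{36} · 22^{2} ≡ 22^{2} ≡ 3 (mod 37)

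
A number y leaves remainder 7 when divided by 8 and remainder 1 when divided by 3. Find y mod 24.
M = 8 × 3 = 24. M₁ = 3, y₁ ≡ 3 mod 8. M₂ = 8, y₂ ≡ 2 mod 3. y = 7×3×3 + 1×8×2 ≡ 7 mod 24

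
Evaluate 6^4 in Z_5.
6^{4} = 1296 ≡ 1 mod 5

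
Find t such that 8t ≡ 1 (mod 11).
Since 11 is prime, by Fermat 8^(-1) ≡ 8^{9} ≡ 7 (mod 11). Verify: 8 × 7 = 56 ≡ 1 (mod 11)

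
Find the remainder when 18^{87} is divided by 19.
By Fermat: 18^{18} ≡ 1 (mod 19). 87 = 4×18 + 15. So 18^{87} ≡ 18^{15} ≡ 18 (mod 19)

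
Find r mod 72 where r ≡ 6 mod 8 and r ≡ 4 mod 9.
M = 8 × 9 = 72. M₁ = 9, y₁ ≡ 1 mod 8. M₂ = 8, y₂ ≡ 8 mod 9. r = 6×9×1 + 4×8×8 ≡ 22 mod 72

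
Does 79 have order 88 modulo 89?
79^{44} ≡ 1 (mod 89) and 44 < 88, so ord_89(79) = 44 ≠ 88 and 79 is not a primitive root.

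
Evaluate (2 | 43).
(2/43) = 2^{21} mod 43 = -1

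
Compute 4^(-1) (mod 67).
Since 67 is prime, by Fermat 4^(-1) ≡ 4^{65} ≡ 17 (mod 67). Verify: 4 × 17 = 68 ≡ 1 (mod 67)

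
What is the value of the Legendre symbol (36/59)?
(36/59) = 36^{29} mod 59 = 1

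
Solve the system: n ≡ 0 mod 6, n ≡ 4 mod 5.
M = 6 × 5 = 30. M₁ = 5, y₁ ≡ 5 mod 6. M₂ = 6, y₂ ≡ 1 mod 5. n = 0×5×5 + 4×6×1 ≡ 24 mod 30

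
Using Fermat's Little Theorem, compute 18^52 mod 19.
By Fermat: 18^{18} ≡ 1 mod 19. 52 = 2×18 + 16. So 18^{52} ≡ 18^{16} ≡ 1 mod 19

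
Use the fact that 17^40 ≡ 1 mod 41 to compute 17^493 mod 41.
By Fermat: 17^{40} ≡ 1 mod 41. 493 ≡ 13 mod 40. So 17^{493} ≡ 17^{13} ≡ 22 mod 41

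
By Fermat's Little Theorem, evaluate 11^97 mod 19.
By Fermat: 11^{18} ≡ 1 mod 19. 97 = 5×18 + 7. So 11^{97} ≡ 11^{7} ≡ 11 mod 19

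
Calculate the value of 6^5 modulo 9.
By repeated squaring (mod 9): 6^{1}≡6, 6^{2}≡0, 6^{4}≡0. Then 6^{5} = 6^{4+1} ≡ 0 × 6 ≡ 0 (mod 9)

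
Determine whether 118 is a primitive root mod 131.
ord_131(118) divides 130. For each prime q|130: 118^{65}≡130, 118^{26}≡61, 118^{10}≡80, none ≡ 1. So 118 has order 130 and is a primitive root mod 131.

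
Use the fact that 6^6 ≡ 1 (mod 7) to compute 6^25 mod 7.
By Fermat: 6^{6} ≡ 1 (mod 7). 25 = 4×6 + 1. So 6^{25} ≡ 6^{1} ≡ 6 (mod 7)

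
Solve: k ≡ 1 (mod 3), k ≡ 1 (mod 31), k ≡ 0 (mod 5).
M = 3 × 31 × 5 = 465. M₁ = 155, y₁ ≡ 2 (mod 3). M₂ = 15, y₂ ≡ 29 (mod 31). M₃ = 93, y₃ ≡ 2 (mod 5). k = 1×155×2 + 1×15×29 + 0×93×2 ≡ 280 (mod 465)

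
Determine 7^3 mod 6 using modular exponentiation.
7^{3} = 343 ≡ 1 (mod 6)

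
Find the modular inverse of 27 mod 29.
Since 29 is prime, by Fermat 27^(-1) ≡ 27^{27} ≡ 14 (mod 29). Verify: 27 × 14 = 378 ≡ 1 (mod 29)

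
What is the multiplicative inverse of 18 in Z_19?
Since 19 is prime, by Fermat 18^(-1) ≡ 18^{17} ≡ 18 (mod 19). Verify: 18 × 18 = 324 ≡ 1 (mod 19)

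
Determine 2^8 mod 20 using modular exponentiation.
By repeated squaring (mod 20): 2^{1}≡2, 2^{2}≡4, 2^{4}≡16, 2^{8}≡16. So 2^{8} ≡ 16 (mod 20)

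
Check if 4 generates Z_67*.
4^{33} ≡ 1 (mod 67) and 33 < 66, so ord_67(4) = 33 ≠ 66 and 4 is not a primitive root.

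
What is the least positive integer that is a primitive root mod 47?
g = 5. For each prime q|46: 5^{23}≡46, 5^{2}≡25, none ≡ 1, so ord_47(5) = 46 and 5 is a primitive root.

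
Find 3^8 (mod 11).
By repeated squaring (mod 11): 3^{1}≡3, 3^{2}≡9, 3^{4}≡4, 3^{8}≡5. So 3^{8} ≡ 5 (mod 11)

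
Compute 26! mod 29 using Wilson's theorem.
(28)! = (26)! × (27) × (28) ≡ -1 mod 29. So (26)! ≡ -1 × [(28)(27)]^(-1) ≡ 14 mod 29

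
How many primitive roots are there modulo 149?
There are φ(149-1) = φ(148) = 72 primitive roots modulo 149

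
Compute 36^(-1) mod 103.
Since 103 is prime, by Fermat 36^(-1) ≡ 36^{101} ≡ 83 mod 103. Verify: 36 × 83 = 2988 ≡ 1 mod 103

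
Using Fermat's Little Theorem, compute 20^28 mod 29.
By Fermat's Little Theorem, 20^{28} ≡ 1 mod 29 since 29 is prime and gcd(20, 29) = 1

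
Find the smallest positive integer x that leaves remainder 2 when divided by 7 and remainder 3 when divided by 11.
M = 7 × 11 = 77. M₁ = 11, y₁ ≡ 2 mod 7. M₂ = 7, y₂ ≡ 8 mod 11. x = 2×11×2 + 3×7×8 ≡ 58 mod 77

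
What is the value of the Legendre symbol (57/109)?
(57/109) = 57^{54} mod 109 = -1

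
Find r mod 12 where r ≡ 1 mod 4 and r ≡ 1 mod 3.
M = 4 × 3 = 12. M₁ = 3, y₁ ≡ 3 mod 4. M₂ = 4, y₂ ≡ 1 mod 3. r = 1×3×3 + 1×4×1 ≡ 1 mod 12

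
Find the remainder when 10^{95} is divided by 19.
By Fermat: 10^{18} ≡ 1 (mod 19). 95 = 5×18 + 5. So 10^{95} ≡ 10^{5} ≡ 3 (mod 19)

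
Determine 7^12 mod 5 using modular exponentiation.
Using Fermat: 7^{4} ≡ 1 (mod 5). 12 ≡ 0 (mod 4). So 7^{12} ≡ 7^{0} ≡ 1 (mod 5)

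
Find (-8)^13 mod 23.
By repeated squaring mod 23: (-8)^{1}≡15, (-8)^{2}≡18, (-8)^{4}≡2, (-8)^{8}≡4. Then (-8)^{13} = (-8)^{8+4+1} ≡ 4 × 2 × 15 ≡ 5 mod 23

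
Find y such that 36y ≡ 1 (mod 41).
Since 41 is prime, by Fermat 36^(-1) ≡ 36^{39} ≡ 8 (mod 41). Verify: 36 × 8 = 288 ≡ 1 (mod 41)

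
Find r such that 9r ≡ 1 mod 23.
Since 23 is prime, by Fermat 9^(-1) ≡ 9^{21} ≡ 18 mod 23. Verify: 9 × 18 = 162 ≡ 1 mod 23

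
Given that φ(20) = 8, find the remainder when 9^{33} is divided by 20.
By Euler: 9^{8} ≡ 1 mod 20 since gcd(9, 20) = 1. 33 = 4×8 + 1. So 9^{33} ≡ 9^{1} ≡ 9 mod 20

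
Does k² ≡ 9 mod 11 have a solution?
By Euler's criterion: 9^{5} ≡ 1 mod 11. Since this equals 1, 9 is a QR.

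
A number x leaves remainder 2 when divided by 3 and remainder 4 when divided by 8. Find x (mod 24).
M = 3 × 8 = 24. M₁ = 8, y₁ ≡ 2 (mod 3). M₂ = 3, y₂ ≡ 3 (mod 8). x = 2×8×2 + 4×3×3 ≡ 20 (mod 24)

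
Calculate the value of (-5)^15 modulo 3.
Using Fermat: (-5)^{2} ≡ 1 mod 3. 15 ≡ 1 mod 2. So (-5)^{15} ≡ (-5)^{1} ≡ 1 mod 3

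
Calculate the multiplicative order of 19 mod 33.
Powers of 19 mod 33: 19^1≡19, 19^2≡31, 19^3≡28, 19^4≡4, 19^5≡10, 19^6≡25, 19^7≡13, 19^8≡16, 19^9≡7, 19^10≡1. ord_33(19) = 10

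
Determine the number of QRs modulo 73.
The squaring map on Z_73* is 2-to-1, so there are (72)/2 = 36 QRs.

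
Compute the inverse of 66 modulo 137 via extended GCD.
Extended GCD: 66(27) + 137(-13) = 1. So 66^(-1) ≡ 27 mod 137. Verify: 66 × 27 = 1782 ≡ 1 mod 137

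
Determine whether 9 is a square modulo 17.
By Euler's criterion: 9^{8} ≡ 1 (mod 17). Since this equals 1, 9 is a QR.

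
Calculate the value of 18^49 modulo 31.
Using Fermat: 18^{30} ≡ 1 (mod 31). 49 ≡ 19 (mod 30). So 18^{49} ≡ 18^{19} ≡ 10 (mod 31)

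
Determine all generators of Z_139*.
There are φ(138) = 44 primitive roots mod 139: {2, 3, 12, 15, 17, 18, 19, 21, 22, 26, 32, 40, 50, 53, 56, 58, 61, 68, 70, 72, 73, 85, 88, 90, 92, 93, 98, 101, 102, 104, 108, 109, 110, 111, 114, 115, 119, 123, 126, 128, 130, 132, 134, 135}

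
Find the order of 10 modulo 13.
Powers of 10 mod 13: 10^1≡10, 10^2≡9, 10^3≡12, 10^4≡3, 10^5≡4, 10^6≡1. So the order of 10 is 6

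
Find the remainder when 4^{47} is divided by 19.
By Fermat: 4^{18} ≡ 1 mod 19. 47 = 2×18 + 11. So 4^{47} ≡ 4^{11} ≡ 16 mod 19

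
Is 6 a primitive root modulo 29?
6^{14} ≡ 1 mod 29 and 14 < 28, so ord_29(6) = 14 ≠ 28 and 6 is not a primitive root.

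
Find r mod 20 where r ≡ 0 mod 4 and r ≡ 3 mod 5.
M = 4 × 5 = 20. M₁ = 5, y₁ ≡ 1 mod 4. M₂ = 4, y₂ ≡ 4 mod 5. r = 0×5×1 + 3×4×4 ≡ 8 mod 20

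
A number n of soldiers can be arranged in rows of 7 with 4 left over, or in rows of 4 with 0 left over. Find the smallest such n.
M = 7 × 4 = 28. M₁ = 4, y₁ ≡ 2 (mod 7). M₂ = 7, y₂ ≡ 3 (mod 4). n = 4×4×2 + 0×7×3 ≡ 4 (mod 28)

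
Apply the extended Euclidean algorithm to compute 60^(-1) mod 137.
Extended GCD: 60(16) + 137(-7) = 1. So 60^(-1) ≡ 16 mod 137. Verify: 60 × 16 = 960 ≡ 1 mod 137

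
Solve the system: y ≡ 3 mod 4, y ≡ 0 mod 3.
M = 4 × 3 = 12. M₁ = 3, y₁ ≡ 3 mod 4. M₂ = 4, y₂ ≡ 1 mod 3. y = 3×3×3 + 0×4×1 ≡ 3 mod 12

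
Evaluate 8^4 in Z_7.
8^{4} = 4096 ≡ 1 (mod 7)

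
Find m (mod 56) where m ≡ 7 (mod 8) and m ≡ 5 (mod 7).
M = 8 × 7 = 56. M₁ = 7, y₁ ≡ 7 (mod 8). M₂ = 8, y₂ ≡ 1 (mod 7). m = 7×7×7 + 5×8×1 ≡ 47 (mod 56)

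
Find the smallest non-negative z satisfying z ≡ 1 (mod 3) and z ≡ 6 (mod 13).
M = 3 × 13 = 39. M₁ = 13, y₁ ≡ 1 (mod 3). M₂ = 3, y₂ ≡ 9 (mod 13). z = 1×13×1 + 6×3×9 ≡ 19 (mod 39)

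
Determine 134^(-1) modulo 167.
Since 167 is prime, by Fermat 134^(-1) ≡ 134^{165} ≡ 86 mod 167. Verify: 134 × 86 = 11524 ≡ 1 mod 167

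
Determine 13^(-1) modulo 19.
Since 19 is prime, by Fermat 13^(-1) ≡ 13^{17} ≡ 3 (mod 19). Verify: 13 × 3 = 39 ≡ 1 (mod 19)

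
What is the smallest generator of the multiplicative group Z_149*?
g = 2. Powers: [2, 4, 8, 16, 32, 64, 128, 107, ...] generates all 148 non-zero residues.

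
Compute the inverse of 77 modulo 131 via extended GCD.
Extended GCD: 77(-17) + 131(10) = 1. So 77^(-1) ≡ -17 ≡ 114 (mod 131). Verify: 77 × 114 = 8778 ≡ 1 (mod 131)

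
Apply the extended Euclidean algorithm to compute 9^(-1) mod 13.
Extended GCD: 9(3) + 13(-2) = 1. So 9^(-1) ≡ 3 (mod 13). Verify: 9 × 3 = 27 ≡ 1 (mod 13)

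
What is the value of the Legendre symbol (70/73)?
(70/73) = 70^{36} mod 73 = 1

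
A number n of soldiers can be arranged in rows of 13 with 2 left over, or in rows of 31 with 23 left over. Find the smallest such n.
M = 13 × 31 = 403. M₁ = 31, y₁ ≡ 8 (mod 13). M₂ = 13, y₂ ≡ 12 (mod 31). n = 2×31×8 + 23×13×12 ≡ 54 (mod 403)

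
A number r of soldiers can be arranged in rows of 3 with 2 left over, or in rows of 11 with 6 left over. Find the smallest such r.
M = 3 × 11 = 33. M₁ = 11, y₁ ≡ 2 mod 3. M₂ = 3, y₂ ≡ 4 mod 11. r = 2×11×2 + 6×3×4 ≡ 17 mod 33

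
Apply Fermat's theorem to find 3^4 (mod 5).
By Fermat's Little Theorem, 3^{4} ≡ 1 (mod 5) since 5 is prime and gcd(3, 5) = 1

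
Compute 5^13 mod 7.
Using Fermat: 5^{6} ≡ 1 mod 7. 13 ≡ 1 mod 6. So 5^{13} ≡ 5^{1} ≡ 5 mod 7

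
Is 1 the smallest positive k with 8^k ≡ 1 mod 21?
Powers of 8 mod 21: 8^1≡8, 8^2≡1. 8^1≡8≢1, so ord ≠ 1. No, the actual order is 2.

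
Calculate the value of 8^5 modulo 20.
By repeated squaring (mod 20): 8^{1}≡8, 8^{2}≡4, 8^{4}≡16. Then 8^{5} = 8^{4+1} ≡ 16 × 8 ≡ 8 (mod 20)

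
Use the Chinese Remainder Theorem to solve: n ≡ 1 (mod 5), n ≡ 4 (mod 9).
M = 5 × 9 = 45. M₁ = 9, y₁ ≡ 4 (mod 5). M₂ = 5, y₂ ≡ 2 (mod 9). n = 1×9×4 + 4×5×2 ≡ 31 (mod 45)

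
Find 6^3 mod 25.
6^{3} = 216 ≡ 16 mod 25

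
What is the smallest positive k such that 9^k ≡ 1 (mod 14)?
Powers of 9 mod 14: 9^1≡9, 9^2≡11, 9^3≡1. ord_14(9) = 3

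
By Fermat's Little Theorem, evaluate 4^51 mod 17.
By Fermat: 4^{16} ≡ 1 mod 17. 51 = 3×16 + 3. So 4^{51} ≡ 4^{3} ≡ 13 mod 17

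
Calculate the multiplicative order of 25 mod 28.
Powers of 25 mod 28: 25^1≡25, 25^2≡9, 25^3≡1. Order = 3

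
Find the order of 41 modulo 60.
Powers of 41 mod 60: 41^1≡41, 41^2≡1. ord_60(41) = 2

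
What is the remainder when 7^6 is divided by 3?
Using Fermat: 7^{2} ≡ 1 mod 3. 6 ≡ 0 mod 2. So 7^{6} ≡ 7^{0} ≡ 1 mod 3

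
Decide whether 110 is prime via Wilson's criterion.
(109)! mod 110 = 0. Since 0 ≢ -1 mod 110, 110 is not prime.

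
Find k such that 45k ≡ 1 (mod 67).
Since 67 is prime, by Fermat 45^(-1) ≡ 45^{65} ≡ 3 (mod 67). Verify: 45 × 3 = 135 ≡ 1 (mod 67)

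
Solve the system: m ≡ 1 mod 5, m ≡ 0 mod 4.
M = 5 × 4 = 20. M₁ = 4, y₁ ≡ 4 mod 5. M₂ = 5, y₂ ≡ 1 mod 4. m = 1×4×4 + 0×5×1 ≡ 16 mod 20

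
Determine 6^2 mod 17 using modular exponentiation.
6^{2} = 36 ≡ 2 (mod 17)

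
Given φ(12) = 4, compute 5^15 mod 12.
By Euler: 5^{4} ≡ 1 mod 12 since gcd(5, 12) = 1. 15 = 3×4 + 3. So 5^{15} ≡ 5^{3} ≡ 5 mod 12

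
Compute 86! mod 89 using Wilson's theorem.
(88)! = (86)! × (87) × (88) ≡ -1 mod 89. So (86)! ≡ -1 × [(88)(87)]^(-1) ≡ 44 mod 89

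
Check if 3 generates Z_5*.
ord_5(3) divides 4. For each prime q|4: 3^{2}≡4, none ≡ 1. So 3 has order 4 and is a primitive root mod 5.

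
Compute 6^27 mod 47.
By repeated squaring mod 47: 6^{1}≡6, 6^{2}≡36, 6^{4}≡27, 6^{8}≡24, 6^{16}≡12. Then 6^{27} = 6^{16+8+2+1} ≡ 12 × 24 × 36 × 6 ≡ 27 mod 47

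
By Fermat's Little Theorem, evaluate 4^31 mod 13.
By Fermat: 4^{12} ≡ 1 mod 13. 31 = 2×12 + 7. So 4^{31} ≡ 4^{7} ≡ 4 mod 13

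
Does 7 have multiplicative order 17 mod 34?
Powers of 7 mod 34: 7^1≡7, 7^2≡15, 7^3≡3, 7^4≡21, 7^5≡11, 7^6≡9, 7^7≡29, 7^8≡33, 7^9≡27, 7^10≡19, 7^11≡31, 7^12≡13, 7^13≡23, 7^14≡25, 7^15≡5, 7^16≡1. Already 7^16≡1, so the order is 16 < 17. No, the actual order is 16.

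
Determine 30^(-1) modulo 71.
Since 71 is prime, by Fermat 30^(-1) ≡ 30^{69} ≡ 45 mod 71. Verify: 30 × 45 = 1350 ≡ 1 mod 71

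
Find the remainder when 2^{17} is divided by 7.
By Fermat: 2^{6} ≡ 1 (mod 7). 17 = 2×6 + 5. So 2^{17} ≡ 2^{5} ≡ 4 (mod 7)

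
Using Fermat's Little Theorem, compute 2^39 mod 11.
By Fermat: 2^{10} ≡ 1 (mod 11). 39 = 3×10 + 9. So 2^{39} ≡ 2^{9} ≡ 6 (mod 11)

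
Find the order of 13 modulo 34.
Powers of 13 mod 34: 13^1≡13, 13^2≡33, 13^3≡21, 13^4≡1. So the order of 13 is 4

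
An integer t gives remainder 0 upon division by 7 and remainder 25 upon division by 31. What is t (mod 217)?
M = 7 × 31 = 217. M₁ = 31, y₁ ≡ 5 (mod 7). M₂ = 7, y₂ ≡ 9 (mod 31). t = 0×31×5 + 25×7×9 ≡ 56 (mod 217)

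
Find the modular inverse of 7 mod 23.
Since 23 is prime, by Fermat 7^(-1) ≡ 7^{21} ≡ 10 mod 23. Verify: 7 × 10 = 70 ≡ 1 mod 23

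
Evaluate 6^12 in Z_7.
Using Fermat: 6^{6} ≡ 1 (mod 7). 12 ≡ 0 (mod 6). So 6^{12} ≡ 6^{0} ≡ 1 (mod 7)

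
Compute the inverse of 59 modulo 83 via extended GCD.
Extended GCD: 59(38) + 83(-27) = 1. So 59^(-1) ≡ 38 mod 83. Verify: 59 × 38 = 2242 ≡ 1 mod 83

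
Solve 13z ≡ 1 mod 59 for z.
Since 59 is prime, by Fermat 13^(-1) ≡ 13^{57} ≡ 50 mod 59. Verify: 13 × 50 = 650 ≡ 1 mod 59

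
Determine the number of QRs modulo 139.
The squaring map on Z_139* is 2-to-1, so there are (138)/2 = 69 QRs.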